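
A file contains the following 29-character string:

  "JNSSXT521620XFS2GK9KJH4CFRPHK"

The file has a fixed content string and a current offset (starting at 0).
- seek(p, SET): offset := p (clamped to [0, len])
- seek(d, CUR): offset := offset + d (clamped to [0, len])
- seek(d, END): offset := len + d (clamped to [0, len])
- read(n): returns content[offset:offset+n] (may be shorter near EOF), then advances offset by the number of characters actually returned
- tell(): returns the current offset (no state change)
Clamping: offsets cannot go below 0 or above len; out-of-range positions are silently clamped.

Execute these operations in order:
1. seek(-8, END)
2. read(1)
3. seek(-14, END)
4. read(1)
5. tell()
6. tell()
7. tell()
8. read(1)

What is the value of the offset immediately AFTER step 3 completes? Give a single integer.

Answer: 15

Derivation:
After 1 (seek(-8, END)): offset=21
After 2 (read(1)): returned 'H', offset=22
After 3 (seek(-14, END)): offset=15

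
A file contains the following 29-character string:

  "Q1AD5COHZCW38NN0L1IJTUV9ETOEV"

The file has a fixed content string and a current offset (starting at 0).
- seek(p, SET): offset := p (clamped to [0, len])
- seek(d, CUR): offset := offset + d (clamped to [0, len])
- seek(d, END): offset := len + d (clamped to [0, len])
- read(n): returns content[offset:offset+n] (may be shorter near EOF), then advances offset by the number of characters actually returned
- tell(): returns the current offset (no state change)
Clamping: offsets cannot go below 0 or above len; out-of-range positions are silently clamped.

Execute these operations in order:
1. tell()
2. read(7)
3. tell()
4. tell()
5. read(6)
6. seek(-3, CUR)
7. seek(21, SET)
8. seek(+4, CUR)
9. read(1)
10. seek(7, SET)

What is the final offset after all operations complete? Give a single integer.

Answer: 7

Derivation:
After 1 (tell()): offset=0
After 2 (read(7)): returned 'Q1AD5CO', offset=7
After 3 (tell()): offset=7
After 4 (tell()): offset=7
After 5 (read(6)): returned 'HZCW38', offset=13
After 6 (seek(-3, CUR)): offset=10
After 7 (seek(21, SET)): offset=21
After 8 (seek(+4, CUR)): offset=25
After 9 (read(1)): returned 'T', offset=26
After 10 (seek(7, SET)): offset=7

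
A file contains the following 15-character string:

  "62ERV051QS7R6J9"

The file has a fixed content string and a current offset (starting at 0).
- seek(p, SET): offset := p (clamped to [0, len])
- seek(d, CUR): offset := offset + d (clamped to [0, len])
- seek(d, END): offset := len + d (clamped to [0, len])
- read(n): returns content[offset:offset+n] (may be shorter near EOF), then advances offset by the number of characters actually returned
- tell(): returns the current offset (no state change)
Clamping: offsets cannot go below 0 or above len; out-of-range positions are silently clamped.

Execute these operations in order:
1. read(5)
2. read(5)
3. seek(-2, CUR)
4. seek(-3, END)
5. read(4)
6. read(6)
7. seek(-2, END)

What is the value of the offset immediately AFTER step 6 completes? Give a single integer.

After 1 (read(5)): returned '62ERV', offset=5
After 2 (read(5)): returned '051QS', offset=10
After 3 (seek(-2, CUR)): offset=8
After 4 (seek(-3, END)): offset=12
After 5 (read(4)): returned '6J9', offset=15
After 6 (read(6)): returned '', offset=15

Answer: 15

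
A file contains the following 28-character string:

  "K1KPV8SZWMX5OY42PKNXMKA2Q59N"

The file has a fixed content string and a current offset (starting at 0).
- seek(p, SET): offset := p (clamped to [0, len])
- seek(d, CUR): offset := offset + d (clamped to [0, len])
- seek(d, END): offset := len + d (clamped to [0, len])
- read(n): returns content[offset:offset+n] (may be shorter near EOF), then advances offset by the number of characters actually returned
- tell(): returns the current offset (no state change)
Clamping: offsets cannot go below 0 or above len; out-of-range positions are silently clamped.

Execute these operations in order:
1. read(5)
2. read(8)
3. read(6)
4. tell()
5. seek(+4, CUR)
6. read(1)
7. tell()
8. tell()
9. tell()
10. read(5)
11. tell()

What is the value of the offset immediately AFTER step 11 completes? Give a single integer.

Answer: 28

Derivation:
After 1 (read(5)): returned 'K1KPV', offset=5
After 2 (read(8)): returned '8SZWMX5O', offset=13
After 3 (read(6)): returned 'Y42PKN', offset=19
After 4 (tell()): offset=19
After 5 (seek(+4, CUR)): offset=23
After 6 (read(1)): returned '2', offset=24
After 7 (tell()): offset=24
After 8 (tell()): offset=24
After 9 (tell()): offset=24
After 10 (read(5)): returned 'Q59N', offset=28
After 11 (tell()): offset=28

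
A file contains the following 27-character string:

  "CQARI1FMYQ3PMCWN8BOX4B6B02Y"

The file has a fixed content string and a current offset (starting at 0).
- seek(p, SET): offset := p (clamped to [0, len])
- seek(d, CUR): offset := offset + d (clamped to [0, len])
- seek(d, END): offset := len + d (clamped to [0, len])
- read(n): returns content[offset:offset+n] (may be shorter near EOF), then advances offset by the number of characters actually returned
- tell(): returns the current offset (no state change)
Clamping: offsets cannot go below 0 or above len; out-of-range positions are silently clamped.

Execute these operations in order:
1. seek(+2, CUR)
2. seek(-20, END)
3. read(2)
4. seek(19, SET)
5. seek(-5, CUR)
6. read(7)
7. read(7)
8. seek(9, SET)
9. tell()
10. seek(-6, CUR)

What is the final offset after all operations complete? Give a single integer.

Answer: 3

Derivation:
After 1 (seek(+2, CUR)): offset=2
After 2 (seek(-20, END)): offset=7
After 3 (read(2)): returned 'MY', offset=9
After 4 (seek(19, SET)): offset=19
After 5 (seek(-5, CUR)): offset=14
After 6 (read(7)): returned 'WN8BOX4', offset=21
After 7 (read(7)): returned 'B6B02Y', offset=27
After 8 (seek(9, SET)): offset=9
After 9 (tell()): offset=9
After 10 (seek(-6, CUR)): offset=3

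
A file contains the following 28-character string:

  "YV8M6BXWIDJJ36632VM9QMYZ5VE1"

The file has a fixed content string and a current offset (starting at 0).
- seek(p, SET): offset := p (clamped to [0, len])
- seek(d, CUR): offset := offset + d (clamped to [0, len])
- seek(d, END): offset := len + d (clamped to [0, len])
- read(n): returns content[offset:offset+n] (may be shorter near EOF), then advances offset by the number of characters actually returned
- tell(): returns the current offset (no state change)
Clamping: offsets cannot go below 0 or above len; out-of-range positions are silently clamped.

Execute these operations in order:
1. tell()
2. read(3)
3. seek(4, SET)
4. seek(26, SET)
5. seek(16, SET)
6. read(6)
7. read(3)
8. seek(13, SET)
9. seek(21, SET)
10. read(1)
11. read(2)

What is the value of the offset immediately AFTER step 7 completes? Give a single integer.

Answer: 25

Derivation:
After 1 (tell()): offset=0
After 2 (read(3)): returned 'YV8', offset=3
After 3 (seek(4, SET)): offset=4
After 4 (seek(26, SET)): offset=26
After 5 (seek(16, SET)): offset=16
After 6 (read(6)): returned '2VM9QM', offset=22
After 7 (read(3)): returned 'YZ5', offset=25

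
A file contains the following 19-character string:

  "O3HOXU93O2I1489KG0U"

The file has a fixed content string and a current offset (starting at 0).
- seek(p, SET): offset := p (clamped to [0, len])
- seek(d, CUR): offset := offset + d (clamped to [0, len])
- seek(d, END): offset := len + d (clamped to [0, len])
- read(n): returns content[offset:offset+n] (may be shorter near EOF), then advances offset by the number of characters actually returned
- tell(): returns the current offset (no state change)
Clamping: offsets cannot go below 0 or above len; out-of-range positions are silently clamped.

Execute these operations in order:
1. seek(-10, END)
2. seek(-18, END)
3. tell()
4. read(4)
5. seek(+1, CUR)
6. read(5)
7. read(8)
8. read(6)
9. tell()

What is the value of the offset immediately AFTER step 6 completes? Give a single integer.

After 1 (seek(-10, END)): offset=9
After 2 (seek(-18, END)): offset=1
After 3 (tell()): offset=1
After 4 (read(4)): returned '3HOX', offset=5
After 5 (seek(+1, CUR)): offset=6
After 6 (read(5)): returned '93O2I', offset=11

Answer: 11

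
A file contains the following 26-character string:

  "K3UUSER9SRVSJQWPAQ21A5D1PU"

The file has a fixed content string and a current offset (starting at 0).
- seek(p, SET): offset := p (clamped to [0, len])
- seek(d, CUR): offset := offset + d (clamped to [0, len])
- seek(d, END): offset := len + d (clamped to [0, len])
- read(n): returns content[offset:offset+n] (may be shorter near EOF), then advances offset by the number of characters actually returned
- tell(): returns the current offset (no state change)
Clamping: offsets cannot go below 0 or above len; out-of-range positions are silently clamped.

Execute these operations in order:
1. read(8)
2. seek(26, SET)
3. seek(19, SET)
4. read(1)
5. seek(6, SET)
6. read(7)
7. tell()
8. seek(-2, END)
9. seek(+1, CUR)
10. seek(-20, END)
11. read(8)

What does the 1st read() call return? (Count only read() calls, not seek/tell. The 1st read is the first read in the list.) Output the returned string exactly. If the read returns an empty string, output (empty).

Answer: K3UUSER9

Derivation:
After 1 (read(8)): returned 'K3UUSER9', offset=8
After 2 (seek(26, SET)): offset=26
After 3 (seek(19, SET)): offset=19
After 4 (read(1)): returned '1', offset=20
After 5 (seek(6, SET)): offset=6
After 6 (read(7)): returned 'R9SRVSJ', offset=13
After 7 (tell()): offset=13
After 8 (seek(-2, END)): offset=24
After 9 (seek(+1, CUR)): offset=25
After 10 (seek(-20, END)): offset=6
After 11 (read(8)): returned 'R9SRVSJQ', offset=14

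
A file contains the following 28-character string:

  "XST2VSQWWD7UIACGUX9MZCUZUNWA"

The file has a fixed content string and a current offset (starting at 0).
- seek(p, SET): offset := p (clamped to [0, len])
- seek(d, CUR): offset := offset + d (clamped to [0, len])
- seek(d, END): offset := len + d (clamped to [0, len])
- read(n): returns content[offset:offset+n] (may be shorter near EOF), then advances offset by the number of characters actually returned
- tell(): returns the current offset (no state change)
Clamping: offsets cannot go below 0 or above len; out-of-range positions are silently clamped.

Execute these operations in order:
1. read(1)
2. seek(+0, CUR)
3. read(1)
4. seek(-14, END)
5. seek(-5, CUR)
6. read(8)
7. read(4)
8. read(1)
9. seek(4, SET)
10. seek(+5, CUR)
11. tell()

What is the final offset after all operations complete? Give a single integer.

Answer: 9

Derivation:
After 1 (read(1)): returned 'X', offset=1
After 2 (seek(+0, CUR)): offset=1
After 3 (read(1)): returned 'S', offset=2
After 4 (seek(-14, END)): offset=14
After 5 (seek(-5, CUR)): offset=9
After 6 (read(8)): returned 'D7UIACGU', offset=17
After 7 (read(4)): returned 'X9MZ', offset=21
After 8 (read(1)): returned 'C', offset=22
After 9 (seek(4, SET)): offset=4
After 10 (seek(+5, CUR)): offset=9
After 11 (tell()): offset=9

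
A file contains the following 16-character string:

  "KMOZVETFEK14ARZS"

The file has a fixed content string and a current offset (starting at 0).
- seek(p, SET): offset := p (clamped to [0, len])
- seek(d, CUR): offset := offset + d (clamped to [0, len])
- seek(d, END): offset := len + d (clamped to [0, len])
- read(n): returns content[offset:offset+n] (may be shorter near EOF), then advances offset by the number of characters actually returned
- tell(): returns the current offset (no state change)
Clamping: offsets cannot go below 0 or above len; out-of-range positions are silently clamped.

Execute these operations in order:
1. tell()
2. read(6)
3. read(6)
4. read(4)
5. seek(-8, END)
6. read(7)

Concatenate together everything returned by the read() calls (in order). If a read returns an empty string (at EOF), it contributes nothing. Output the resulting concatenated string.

Answer: KMOZVETFEK14ARZSEK14ARZ

Derivation:
After 1 (tell()): offset=0
After 2 (read(6)): returned 'KMOZVE', offset=6
After 3 (read(6)): returned 'TFEK14', offset=12
After 4 (read(4)): returned 'ARZS', offset=16
After 5 (seek(-8, END)): offset=8
After 6 (read(7)): returned 'EK14ARZ', offset=15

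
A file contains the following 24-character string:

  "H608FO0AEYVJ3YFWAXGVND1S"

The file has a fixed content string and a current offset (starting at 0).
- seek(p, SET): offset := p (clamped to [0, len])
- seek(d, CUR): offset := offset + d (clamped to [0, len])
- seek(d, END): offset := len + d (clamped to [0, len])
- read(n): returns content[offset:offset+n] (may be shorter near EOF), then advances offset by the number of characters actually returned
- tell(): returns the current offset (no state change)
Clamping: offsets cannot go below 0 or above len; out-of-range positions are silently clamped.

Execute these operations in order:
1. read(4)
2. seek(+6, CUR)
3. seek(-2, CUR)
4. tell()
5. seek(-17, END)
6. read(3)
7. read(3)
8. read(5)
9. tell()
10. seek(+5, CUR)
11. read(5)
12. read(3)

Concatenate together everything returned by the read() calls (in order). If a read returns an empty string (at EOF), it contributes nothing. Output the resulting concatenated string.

Answer: H608AEYVJ3YFWAXS

Derivation:
After 1 (read(4)): returned 'H608', offset=4
After 2 (seek(+6, CUR)): offset=10
After 3 (seek(-2, CUR)): offset=8
After 4 (tell()): offset=8
After 5 (seek(-17, END)): offset=7
After 6 (read(3)): returned 'AEY', offset=10
After 7 (read(3)): returned 'VJ3', offset=13
After 8 (read(5)): returned 'YFWAX', offset=18
After 9 (tell()): offset=18
After 10 (seek(+5, CUR)): offset=23
After 11 (read(5)): returned 'S', offset=24
After 12 (read(3)): returned '', offset=24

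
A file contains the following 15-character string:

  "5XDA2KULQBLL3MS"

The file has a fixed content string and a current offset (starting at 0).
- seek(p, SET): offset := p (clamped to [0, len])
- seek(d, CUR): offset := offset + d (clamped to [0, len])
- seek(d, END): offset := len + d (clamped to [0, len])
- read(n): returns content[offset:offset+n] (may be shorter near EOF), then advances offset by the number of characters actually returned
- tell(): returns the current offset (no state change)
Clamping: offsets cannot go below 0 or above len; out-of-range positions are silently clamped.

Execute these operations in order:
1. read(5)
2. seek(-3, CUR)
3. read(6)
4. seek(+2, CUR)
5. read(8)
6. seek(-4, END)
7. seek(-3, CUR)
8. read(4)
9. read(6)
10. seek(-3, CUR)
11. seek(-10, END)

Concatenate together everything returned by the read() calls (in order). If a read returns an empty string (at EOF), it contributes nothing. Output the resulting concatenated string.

Answer: 5XDA2DA2KULLL3MSQBLL3MS

Derivation:
After 1 (read(5)): returned '5XDA2', offset=5
After 2 (seek(-3, CUR)): offset=2
After 3 (read(6)): returned 'DA2KUL', offset=8
After 4 (seek(+2, CUR)): offset=10
After 5 (read(8)): returned 'LL3MS', offset=15
After 6 (seek(-4, END)): offset=11
After 7 (seek(-3, CUR)): offset=8
After 8 (read(4)): returned 'QBLL', offset=12
After 9 (read(6)): returned '3MS', offset=15
After 10 (seek(-3, CUR)): offset=12
After 11 (seek(-10, END)): offset=5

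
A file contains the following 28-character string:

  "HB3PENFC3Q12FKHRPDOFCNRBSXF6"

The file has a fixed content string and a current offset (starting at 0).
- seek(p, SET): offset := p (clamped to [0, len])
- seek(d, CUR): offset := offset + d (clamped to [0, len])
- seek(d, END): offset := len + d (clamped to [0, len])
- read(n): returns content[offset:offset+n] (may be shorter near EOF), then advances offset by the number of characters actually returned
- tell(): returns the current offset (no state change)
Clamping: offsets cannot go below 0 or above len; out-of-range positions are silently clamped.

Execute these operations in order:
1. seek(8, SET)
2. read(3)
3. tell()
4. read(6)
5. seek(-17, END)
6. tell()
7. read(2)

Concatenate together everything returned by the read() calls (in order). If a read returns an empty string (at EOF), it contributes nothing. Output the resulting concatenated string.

Answer: 3Q12FKHRP2F

Derivation:
After 1 (seek(8, SET)): offset=8
After 2 (read(3)): returned '3Q1', offset=11
After 3 (tell()): offset=11
After 4 (read(6)): returned '2FKHRP', offset=17
After 5 (seek(-17, END)): offset=11
After 6 (tell()): offset=11
After 7 (read(2)): returned '2F', offset=13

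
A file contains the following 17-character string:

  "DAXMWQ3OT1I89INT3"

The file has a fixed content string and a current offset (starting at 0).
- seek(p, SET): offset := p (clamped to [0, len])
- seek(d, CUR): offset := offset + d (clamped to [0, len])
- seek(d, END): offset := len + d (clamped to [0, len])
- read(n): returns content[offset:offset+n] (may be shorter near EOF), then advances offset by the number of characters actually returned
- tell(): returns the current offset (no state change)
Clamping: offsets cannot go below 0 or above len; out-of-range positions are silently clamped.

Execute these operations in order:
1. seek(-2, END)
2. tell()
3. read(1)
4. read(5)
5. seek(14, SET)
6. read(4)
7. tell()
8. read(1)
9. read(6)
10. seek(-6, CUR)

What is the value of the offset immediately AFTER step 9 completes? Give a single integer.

Answer: 17

Derivation:
After 1 (seek(-2, END)): offset=15
After 2 (tell()): offset=15
After 3 (read(1)): returned 'T', offset=16
After 4 (read(5)): returned '3', offset=17
After 5 (seek(14, SET)): offset=14
After 6 (read(4)): returned 'NT3', offset=17
After 7 (tell()): offset=17
After 8 (read(1)): returned '', offset=17
After 9 (read(6)): returned '', offset=17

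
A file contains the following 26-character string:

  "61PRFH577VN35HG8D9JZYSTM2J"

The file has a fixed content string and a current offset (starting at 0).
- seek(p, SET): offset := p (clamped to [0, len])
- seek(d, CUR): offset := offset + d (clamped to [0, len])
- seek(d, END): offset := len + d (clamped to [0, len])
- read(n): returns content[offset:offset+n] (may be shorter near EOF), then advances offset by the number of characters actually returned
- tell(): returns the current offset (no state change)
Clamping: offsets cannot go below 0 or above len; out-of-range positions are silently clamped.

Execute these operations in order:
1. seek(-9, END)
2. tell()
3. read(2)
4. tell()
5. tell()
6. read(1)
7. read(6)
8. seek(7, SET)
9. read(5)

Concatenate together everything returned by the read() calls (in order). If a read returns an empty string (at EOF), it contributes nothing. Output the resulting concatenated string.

Answer: 9JZYSTM2J77VN3

Derivation:
After 1 (seek(-9, END)): offset=17
After 2 (tell()): offset=17
After 3 (read(2)): returned '9J', offset=19
After 4 (tell()): offset=19
After 5 (tell()): offset=19
After 6 (read(1)): returned 'Z', offset=20
After 7 (read(6)): returned 'YSTM2J', offset=26
After 8 (seek(7, SET)): offset=7
After 9 (read(5)): returned '77VN3', offset=12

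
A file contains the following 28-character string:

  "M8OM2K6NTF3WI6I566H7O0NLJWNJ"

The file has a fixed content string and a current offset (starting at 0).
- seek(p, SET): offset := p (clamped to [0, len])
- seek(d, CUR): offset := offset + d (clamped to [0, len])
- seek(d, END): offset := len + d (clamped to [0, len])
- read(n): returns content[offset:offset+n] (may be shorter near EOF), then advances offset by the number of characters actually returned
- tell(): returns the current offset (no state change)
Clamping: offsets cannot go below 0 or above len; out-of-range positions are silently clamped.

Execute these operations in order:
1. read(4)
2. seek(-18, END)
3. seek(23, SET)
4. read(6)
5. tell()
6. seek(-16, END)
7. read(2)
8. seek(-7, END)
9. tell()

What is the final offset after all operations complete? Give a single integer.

Answer: 21

Derivation:
After 1 (read(4)): returned 'M8OM', offset=4
After 2 (seek(-18, END)): offset=10
After 3 (seek(23, SET)): offset=23
After 4 (read(6)): returned 'LJWNJ', offset=28
After 5 (tell()): offset=28
After 6 (seek(-16, END)): offset=12
After 7 (read(2)): returned 'I6', offset=14
After 8 (seek(-7, END)): offset=21
After 9 (tell()): offset=21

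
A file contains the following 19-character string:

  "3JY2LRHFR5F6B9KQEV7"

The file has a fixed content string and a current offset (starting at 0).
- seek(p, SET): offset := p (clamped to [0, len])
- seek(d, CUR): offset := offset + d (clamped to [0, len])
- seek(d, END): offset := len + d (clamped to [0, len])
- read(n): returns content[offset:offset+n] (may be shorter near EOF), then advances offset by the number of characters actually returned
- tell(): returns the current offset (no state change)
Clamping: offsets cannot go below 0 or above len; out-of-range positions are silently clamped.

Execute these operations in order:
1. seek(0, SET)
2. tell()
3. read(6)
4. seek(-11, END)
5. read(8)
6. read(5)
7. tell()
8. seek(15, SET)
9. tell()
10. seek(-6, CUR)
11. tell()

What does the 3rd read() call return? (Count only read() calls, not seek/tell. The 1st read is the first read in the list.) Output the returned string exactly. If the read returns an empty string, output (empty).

After 1 (seek(0, SET)): offset=0
After 2 (tell()): offset=0
After 3 (read(6)): returned '3JY2LR', offset=6
After 4 (seek(-11, END)): offset=8
After 5 (read(8)): returned 'R5F6B9KQ', offset=16
After 6 (read(5)): returned 'EV7', offset=19
After 7 (tell()): offset=19
After 8 (seek(15, SET)): offset=15
After 9 (tell()): offset=15
After 10 (seek(-6, CUR)): offset=9
After 11 (tell()): offset=9

Answer: EV7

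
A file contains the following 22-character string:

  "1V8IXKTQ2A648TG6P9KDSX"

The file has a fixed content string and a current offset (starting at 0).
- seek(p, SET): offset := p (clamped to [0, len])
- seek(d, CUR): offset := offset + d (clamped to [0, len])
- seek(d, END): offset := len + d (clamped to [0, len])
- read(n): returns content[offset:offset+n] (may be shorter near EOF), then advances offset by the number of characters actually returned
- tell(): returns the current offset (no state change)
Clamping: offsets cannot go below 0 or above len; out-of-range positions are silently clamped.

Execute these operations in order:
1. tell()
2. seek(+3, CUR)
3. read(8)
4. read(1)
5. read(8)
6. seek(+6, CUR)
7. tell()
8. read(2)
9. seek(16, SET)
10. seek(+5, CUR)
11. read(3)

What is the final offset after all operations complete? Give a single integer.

After 1 (tell()): offset=0
After 2 (seek(+3, CUR)): offset=3
After 3 (read(8)): returned 'IXKTQ2A6', offset=11
After 4 (read(1)): returned '4', offset=12
After 5 (read(8)): returned '8TG6P9KD', offset=20
After 6 (seek(+6, CUR)): offset=22
After 7 (tell()): offset=22
After 8 (read(2)): returned '', offset=22
After 9 (seek(16, SET)): offset=16
After 10 (seek(+5, CUR)): offset=21
After 11 (read(3)): returned 'X', offset=22

Answer: 22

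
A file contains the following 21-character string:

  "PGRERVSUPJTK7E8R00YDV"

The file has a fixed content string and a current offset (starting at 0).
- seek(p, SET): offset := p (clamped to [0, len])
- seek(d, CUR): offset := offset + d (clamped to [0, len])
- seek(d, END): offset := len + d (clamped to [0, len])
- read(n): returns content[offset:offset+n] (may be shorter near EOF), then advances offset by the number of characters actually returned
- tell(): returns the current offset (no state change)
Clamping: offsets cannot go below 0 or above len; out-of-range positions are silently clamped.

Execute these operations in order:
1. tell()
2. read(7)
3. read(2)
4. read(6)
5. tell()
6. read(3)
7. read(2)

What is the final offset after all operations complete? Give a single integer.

Answer: 20

Derivation:
After 1 (tell()): offset=0
After 2 (read(7)): returned 'PGRERVS', offset=7
After 3 (read(2)): returned 'UP', offset=9
After 4 (read(6)): returned 'JTK7E8', offset=15
After 5 (tell()): offset=15
After 6 (read(3)): returned 'R00', offset=18
After 7 (read(2)): returned 'YD', offset=20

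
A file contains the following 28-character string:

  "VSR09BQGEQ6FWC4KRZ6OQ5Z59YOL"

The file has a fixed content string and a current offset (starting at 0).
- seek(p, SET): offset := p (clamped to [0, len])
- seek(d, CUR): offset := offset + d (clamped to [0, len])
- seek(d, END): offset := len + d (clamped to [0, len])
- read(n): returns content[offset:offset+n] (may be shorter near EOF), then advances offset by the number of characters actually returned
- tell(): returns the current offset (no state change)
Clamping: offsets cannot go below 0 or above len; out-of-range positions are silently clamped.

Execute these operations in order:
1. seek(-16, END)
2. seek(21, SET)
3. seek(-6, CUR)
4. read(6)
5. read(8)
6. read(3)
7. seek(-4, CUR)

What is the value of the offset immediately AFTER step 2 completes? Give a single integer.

Answer: 21

Derivation:
After 1 (seek(-16, END)): offset=12
After 2 (seek(21, SET)): offset=21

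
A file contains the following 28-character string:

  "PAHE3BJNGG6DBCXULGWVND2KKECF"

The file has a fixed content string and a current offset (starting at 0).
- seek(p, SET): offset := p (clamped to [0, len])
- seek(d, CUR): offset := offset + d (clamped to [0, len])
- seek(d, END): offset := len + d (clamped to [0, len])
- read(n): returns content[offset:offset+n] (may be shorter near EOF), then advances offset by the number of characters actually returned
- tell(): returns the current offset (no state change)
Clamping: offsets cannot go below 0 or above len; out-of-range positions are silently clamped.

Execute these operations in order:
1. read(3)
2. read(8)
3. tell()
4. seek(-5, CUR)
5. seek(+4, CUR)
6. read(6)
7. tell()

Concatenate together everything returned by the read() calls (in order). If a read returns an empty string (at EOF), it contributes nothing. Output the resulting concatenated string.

After 1 (read(3)): returned 'PAH', offset=3
After 2 (read(8)): returned 'E3BJNGG6', offset=11
After 3 (tell()): offset=11
After 4 (seek(-5, CUR)): offset=6
After 5 (seek(+4, CUR)): offset=10
After 6 (read(6)): returned '6DBCXU', offset=16
After 7 (tell()): offset=16

Answer: PAHE3BJNGG66DBCXU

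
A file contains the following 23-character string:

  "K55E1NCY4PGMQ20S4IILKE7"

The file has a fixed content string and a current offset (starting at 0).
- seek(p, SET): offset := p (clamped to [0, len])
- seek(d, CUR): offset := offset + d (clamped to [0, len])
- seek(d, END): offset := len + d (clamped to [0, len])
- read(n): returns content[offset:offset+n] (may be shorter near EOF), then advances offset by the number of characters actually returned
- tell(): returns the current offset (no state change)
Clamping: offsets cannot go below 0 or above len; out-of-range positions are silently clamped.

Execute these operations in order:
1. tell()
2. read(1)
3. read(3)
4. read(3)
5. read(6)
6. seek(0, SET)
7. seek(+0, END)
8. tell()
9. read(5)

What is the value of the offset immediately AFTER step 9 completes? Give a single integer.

After 1 (tell()): offset=0
After 2 (read(1)): returned 'K', offset=1
After 3 (read(3)): returned '55E', offset=4
After 4 (read(3)): returned '1NC', offset=7
After 5 (read(6)): returned 'Y4PGMQ', offset=13
After 6 (seek(0, SET)): offset=0
After 7 (seek(+0, END)): offset=23
After 8 (tell()): offset=23
After 9 (read(5)): returned '', offset=23

Answer: 23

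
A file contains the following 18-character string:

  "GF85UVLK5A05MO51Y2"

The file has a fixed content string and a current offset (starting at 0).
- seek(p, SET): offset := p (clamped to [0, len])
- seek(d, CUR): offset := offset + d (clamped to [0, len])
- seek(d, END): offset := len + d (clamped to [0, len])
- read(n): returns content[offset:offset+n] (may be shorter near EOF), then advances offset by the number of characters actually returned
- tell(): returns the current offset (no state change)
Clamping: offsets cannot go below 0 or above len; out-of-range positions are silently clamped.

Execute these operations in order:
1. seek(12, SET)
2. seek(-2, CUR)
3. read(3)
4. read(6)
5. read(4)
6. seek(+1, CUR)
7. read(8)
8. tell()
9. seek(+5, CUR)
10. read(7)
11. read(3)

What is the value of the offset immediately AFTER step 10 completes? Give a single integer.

Answer: 18

Derivation:
After 1 (seek(12, SET)): offset=12
After 2 (seek(-2, CUR)): offset=10
After 3 (read(3)): returned '05M', offset=13
After 4 (read(6)): returned 'O51Y2', offset=18
After 5 (read(4)): returned '', offset=18
After 6 (seek(+1, CUR)): offset=18
After 7 (read(8)): returned '', offset=18
After 8 (tell()): offset=18
After 9 (seek(+5, CUR)): offset=18
After 10 (read(7)): returned '', offset=18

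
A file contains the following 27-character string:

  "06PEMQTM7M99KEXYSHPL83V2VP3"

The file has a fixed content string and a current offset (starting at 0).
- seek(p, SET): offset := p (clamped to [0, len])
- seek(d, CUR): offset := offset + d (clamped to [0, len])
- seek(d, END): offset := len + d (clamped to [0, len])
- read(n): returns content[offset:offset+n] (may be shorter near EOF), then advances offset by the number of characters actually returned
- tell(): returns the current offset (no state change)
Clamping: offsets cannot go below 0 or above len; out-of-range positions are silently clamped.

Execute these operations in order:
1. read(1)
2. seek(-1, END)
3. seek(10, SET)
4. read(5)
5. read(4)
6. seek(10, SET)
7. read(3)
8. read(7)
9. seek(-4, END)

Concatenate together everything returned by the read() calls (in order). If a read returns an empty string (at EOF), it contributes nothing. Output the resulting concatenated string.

After 1 (read(1)): returned '0', offset=1
After 2 (seek(-1, END)): offset=26
After 3 (seek(10, SET)): offset=10
After 4 (read(5)): returned '99KEX', offset=15
After 5 (read(4)): returned 'YSHP', offset=19
After 6 (seek(10, SET)): offset=10
After 7 (read(3)): returned '99K', offset=13
After 8 (read(7)): returned 'EXYSHPL', offset=20
After 9 (seek(-4, END)): offset=23

Answer: 099KEXYSHP99KEXYSHPL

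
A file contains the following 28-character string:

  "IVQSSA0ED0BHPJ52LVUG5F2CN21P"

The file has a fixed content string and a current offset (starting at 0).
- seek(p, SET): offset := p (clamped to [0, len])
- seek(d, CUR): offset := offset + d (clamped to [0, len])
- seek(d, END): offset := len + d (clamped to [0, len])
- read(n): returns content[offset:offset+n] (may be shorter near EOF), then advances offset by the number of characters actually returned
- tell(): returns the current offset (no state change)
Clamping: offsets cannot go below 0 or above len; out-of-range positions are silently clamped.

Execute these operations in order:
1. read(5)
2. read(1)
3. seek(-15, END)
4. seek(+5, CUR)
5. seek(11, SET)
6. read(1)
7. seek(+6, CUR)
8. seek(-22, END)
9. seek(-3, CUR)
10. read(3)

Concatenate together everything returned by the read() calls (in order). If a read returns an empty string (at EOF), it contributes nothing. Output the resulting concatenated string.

Answer: IVQSSAHSSA

Derivation:
After 1 (read(5)): returned 'IVQSS', offset=5
After 2 (read(1)): returned 'A', offset=6
After 3 (seek(-15, END)): offset=13
After 4 (seek(+5, CUR)): offset=18
After 5 (seek(11, SET)): offset=11
After 6 (read(1)): returned 'H', offset=12
After 7 (seek(+6, CUR)): offset=18
After 8 (seek(-22, END)): offset=6
After 9 (seek(-3, CUR)): offset=3
After 10 (read(3)): returned 'SSA', offset=6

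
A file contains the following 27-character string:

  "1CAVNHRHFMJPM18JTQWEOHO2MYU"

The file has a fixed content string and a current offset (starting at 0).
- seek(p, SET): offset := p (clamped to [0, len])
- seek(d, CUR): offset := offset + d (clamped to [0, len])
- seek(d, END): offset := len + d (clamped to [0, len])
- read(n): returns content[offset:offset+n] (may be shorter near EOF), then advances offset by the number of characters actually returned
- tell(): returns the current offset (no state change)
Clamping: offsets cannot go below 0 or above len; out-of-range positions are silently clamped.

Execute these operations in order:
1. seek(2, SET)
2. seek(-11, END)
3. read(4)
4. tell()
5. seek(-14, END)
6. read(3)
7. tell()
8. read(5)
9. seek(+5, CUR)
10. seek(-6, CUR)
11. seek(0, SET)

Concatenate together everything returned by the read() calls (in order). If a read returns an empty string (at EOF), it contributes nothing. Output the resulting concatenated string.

After 1 (seek(2, SET)): offset=2
After 2 (seek(-11, END)): offset=16
After 3 (read(4)): returned 'TQWE', offset=20
After 4 (tell()): offset=20
After 5 (seek(-14, END)): offset=13
After 6 (read(3)): returned '18J', offset=16
After 7 (tell()): offset=16
After 8 (read(5)): returned 'TQWEO', offset=21
After 9 (seek(+5, CUR)): offset=26
After 10 (seek(-6, CUR)): offset=20
After 11 (seek(0, SET)): offset=0

Answer: TQWE18JTQWEO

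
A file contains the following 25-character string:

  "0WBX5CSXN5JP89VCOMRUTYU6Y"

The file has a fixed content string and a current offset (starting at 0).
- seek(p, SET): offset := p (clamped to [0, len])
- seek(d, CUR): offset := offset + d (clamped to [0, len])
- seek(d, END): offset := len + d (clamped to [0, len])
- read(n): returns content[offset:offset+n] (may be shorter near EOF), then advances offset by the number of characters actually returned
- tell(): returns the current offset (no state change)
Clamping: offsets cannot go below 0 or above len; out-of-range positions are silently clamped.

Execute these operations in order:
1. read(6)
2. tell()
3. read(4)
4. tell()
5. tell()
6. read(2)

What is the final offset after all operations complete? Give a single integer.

Answer: 12

Derivation:
After 1 (read(6)): returned '0WBX5C', offset=6
After 2 (tell()): offset=6
After 3 (read(4)): returned 'SXN5', offset=10
After 4 (tell()): offset=10
After 5 (tell()): offset=10
After 6 (read(2)): returned 'JP', offset=12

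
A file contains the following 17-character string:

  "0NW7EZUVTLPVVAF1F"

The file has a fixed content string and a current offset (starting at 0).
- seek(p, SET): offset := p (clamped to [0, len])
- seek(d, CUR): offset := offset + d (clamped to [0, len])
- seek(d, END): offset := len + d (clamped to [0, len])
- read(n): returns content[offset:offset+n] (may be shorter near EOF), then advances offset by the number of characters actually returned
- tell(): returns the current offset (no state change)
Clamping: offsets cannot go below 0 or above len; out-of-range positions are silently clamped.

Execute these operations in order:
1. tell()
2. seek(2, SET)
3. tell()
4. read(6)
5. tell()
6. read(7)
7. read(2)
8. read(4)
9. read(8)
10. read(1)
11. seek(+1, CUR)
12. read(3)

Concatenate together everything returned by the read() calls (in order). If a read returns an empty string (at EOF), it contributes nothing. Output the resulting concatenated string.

After 1 (tell()): offset=0
After 2 (seek(2, SET)): offset=2
After 3 (tell()): offset=2
After 4 (read(6)): returned 'W7EZUV', offset=8
After 5 (tell()): offset=8
After 6 (read(7)): returned 'TLPVVAF', offset=15
After 7 (read(2)): returned '1F', offset=17
After 8 (read(4)): returned '', offset=17
After 9 (read(8)): returned '', offset=17
After 10 (read(1)): returned '', offset=17
After 11 (seek(+1, CUR)): offset=17
After 12 (read(3)): returned '', offset=17

Answer: W7EZUVTLPVVAF1F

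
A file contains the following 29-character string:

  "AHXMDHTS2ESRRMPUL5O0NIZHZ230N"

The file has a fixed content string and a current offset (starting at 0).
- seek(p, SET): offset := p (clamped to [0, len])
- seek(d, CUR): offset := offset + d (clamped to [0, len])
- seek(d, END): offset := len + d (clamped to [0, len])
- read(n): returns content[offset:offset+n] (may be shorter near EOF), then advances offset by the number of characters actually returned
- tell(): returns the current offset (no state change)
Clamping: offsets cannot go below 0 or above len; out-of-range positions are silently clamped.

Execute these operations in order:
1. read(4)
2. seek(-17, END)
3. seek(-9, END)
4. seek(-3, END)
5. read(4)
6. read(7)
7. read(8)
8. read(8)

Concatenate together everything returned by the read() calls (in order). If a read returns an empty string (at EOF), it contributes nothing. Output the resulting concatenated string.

Answer: AHXM30N

Derivation:
After 1 (read(4)): returned 'AHXM', offset=4
After 2 (seek(-17, END)): offset=12
After 3 (seek(-9, END)): offset=20
After 4 (seek(-3, END)): offset=26
After 5 (read(4)): returned '30N', offset=29
After 6 (read(7)): returned '', offset=29
After 7 (read(8)): returned '', offset=29
After 8 (read(8)): returned '', offset=29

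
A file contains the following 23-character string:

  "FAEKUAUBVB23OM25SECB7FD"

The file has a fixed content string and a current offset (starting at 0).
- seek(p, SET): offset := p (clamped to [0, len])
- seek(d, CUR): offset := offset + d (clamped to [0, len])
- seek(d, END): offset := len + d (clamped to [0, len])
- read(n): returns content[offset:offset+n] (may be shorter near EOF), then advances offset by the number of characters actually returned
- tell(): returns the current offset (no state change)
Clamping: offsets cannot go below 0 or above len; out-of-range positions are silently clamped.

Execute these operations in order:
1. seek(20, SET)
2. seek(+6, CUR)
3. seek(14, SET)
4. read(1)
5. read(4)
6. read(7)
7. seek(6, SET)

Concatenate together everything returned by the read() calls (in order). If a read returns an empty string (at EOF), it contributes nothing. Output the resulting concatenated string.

Answer: 25SECB7FD

Derivation:
After 1 (seek(20, SET)): offset=20
After 2 (seek(+6, CUR)): offset=23
After 3 (seek(14, SET)): offset=14
After 4 (read(1)): returned '2', offset=15
After 5 (read(4)): returned '5SEC', offset=19
After 6 (read(7)): returned 'B7FD', offset=23
After 7 (seek(6, SET)): offset=6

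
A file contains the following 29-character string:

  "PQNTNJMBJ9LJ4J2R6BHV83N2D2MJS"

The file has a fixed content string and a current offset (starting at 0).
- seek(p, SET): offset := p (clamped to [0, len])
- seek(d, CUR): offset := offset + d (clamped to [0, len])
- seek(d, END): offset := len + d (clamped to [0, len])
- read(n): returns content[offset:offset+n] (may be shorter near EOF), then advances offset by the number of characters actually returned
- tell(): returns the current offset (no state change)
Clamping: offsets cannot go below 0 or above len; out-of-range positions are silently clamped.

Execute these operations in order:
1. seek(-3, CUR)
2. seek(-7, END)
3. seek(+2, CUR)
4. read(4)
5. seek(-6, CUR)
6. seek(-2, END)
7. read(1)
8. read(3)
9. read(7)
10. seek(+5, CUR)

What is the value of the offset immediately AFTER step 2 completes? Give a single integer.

Answer: 22

Derivation:
After 1 (seek(-3, CUR)): offset=0
After 2 (seek(-7, END)): offset=22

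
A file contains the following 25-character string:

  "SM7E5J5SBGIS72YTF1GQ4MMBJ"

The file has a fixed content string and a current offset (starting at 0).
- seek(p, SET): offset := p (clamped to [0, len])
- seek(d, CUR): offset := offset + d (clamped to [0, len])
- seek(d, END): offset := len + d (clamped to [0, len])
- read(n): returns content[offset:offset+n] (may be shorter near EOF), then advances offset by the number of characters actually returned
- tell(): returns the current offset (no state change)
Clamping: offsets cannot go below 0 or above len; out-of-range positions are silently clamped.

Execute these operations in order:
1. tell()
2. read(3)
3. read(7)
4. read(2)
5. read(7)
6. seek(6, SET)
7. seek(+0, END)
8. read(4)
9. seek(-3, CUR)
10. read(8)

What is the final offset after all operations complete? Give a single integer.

Answer: 25

Derivation:
After 1 (tell()): offset=0
After 2 (read(3)): returned 'SM7', offset=3
After 3 (read(7)): returned 'E5J5SBG', offset=10
After 4 (read(2)): returned 'IS', offset=12
After 5 (read(7)): returned '72YTF1G', offset=19
After 6 (seek(6, SET)): offset=6
After 7 (seek(+0, END)): offset=25
After 8 (read(4)): returned '', offset=25
After 9 (seek(-3, CUR)): offset=22
After 10 (read(8)): returned 'MBJ', offset=25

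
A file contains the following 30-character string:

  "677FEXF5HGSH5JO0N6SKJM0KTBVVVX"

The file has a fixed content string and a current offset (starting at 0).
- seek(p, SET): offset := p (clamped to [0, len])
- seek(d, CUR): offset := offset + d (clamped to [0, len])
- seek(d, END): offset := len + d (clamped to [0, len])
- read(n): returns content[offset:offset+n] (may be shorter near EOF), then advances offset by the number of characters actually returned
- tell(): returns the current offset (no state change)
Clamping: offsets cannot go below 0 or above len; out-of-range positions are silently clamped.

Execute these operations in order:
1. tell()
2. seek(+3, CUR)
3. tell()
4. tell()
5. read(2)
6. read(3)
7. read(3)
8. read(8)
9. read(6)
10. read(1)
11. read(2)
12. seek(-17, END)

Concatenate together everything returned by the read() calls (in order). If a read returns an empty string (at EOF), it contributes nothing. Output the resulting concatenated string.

After 1 (tell()): offset=0
After 2 (seek(+3, CUR)): offset=3
After 3 (tell()): offset=3
After 4 (tell()): offset=3
After 5 (read(2)): returned 'FE', offset=5
After 6 (read(3)): returned 'XF5', offset=8
After 7 (read(3)): returned 'HGS', offset=11
After 8 (read(8)): returned 'H5JO0N6S', offset=19
After 9 (read(6)): returned 'KJM0KT', offset=25
After 10 (read(1)): returned 'B', offset=26
After 11 (read(2)): returned 'VV', offset=28
After 12 (seek(-17, END)): offset=13

Answer: FEXF5HGSH5JO0N6SKJM0KTBVV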